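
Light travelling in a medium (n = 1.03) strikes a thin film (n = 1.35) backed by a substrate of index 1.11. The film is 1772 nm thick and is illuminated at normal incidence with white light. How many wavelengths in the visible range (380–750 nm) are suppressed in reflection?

At the upper boundary (n = 1.03 to n = 1.35) the reflected ray undergoes a half-wave phase shift.
Ray reflecting at the bottom interface goes from n = 1.35 toward n = 1.11: no phase shift.
The two reflections differ by half a wavelength.
With one net inversion, destructive interference in reflection requires 2 n t = m λ.
λ = 2 n t / m = 4784 / m nm.
m=6: 797 nm (IR); m=7: 683 nm (visible); m=8: 598 nm (visible); m=9: 532 nm (visible); m=10: 478 nm (visible); m=11: 435 nm (visible); m=12: 399 nm (visible); m=13: 368 nm (UV).

6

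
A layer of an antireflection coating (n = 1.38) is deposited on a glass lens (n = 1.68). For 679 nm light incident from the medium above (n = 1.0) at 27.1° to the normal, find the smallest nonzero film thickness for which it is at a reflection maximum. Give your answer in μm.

0.261 μm

Top surface (1.0 → 1.38): reflection off a higher-index medium gives a half-wave phase shift.
At the lower boundary (n = 1.38 to n = 1.68) the reflected ray undergoes a half-wave phase shift.
Zero or two π shifts → no net half-wave offset.
For strong reflection here: 2 n t cos θ_r = m λ.
Snell's law: 1.0 sin 27.1° = 1.38 sin θ_r → sin θ_r = 0.330, cos θ_r = 0.944.
Minimum nonzero at m = 1: t = λ / (2 n cos θ_r) = 679 / (2 × 1.38 × 0.944) = 261 nm.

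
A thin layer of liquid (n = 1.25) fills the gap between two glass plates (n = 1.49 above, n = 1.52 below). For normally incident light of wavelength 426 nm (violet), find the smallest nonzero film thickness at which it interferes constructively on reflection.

85.2 nm

At the upper boundary (n = 1.49 to n = 1.25) the reflected ray undergoes no phase shift.
Bottom surface (1.25 → 1.52): reflection off a higher-index medium gives a half-wave phase shift.
Exactly one π shift → a net half-wave offset.
With one net inversion, constructive interference in reflection requires 2 n t = (m + ½) λ.
Minimum at m = 0: t = λ / (4 n) = 426 / (4 × 1.25) = 85.2 nm.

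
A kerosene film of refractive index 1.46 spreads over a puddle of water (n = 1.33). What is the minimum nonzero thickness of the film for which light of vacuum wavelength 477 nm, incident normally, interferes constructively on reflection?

Ray reflecting at the top interface goes from n = 1.0 toward n = 1.46: a half-wave phase shift.
At the lower boundary (n = 1.46 to n = 1.33) the reflected ray undergoes no phase shift.
Exactly one π shift → a net half-wave offset.
So the condition for constructive reflection is 2 n t = (m + ½) λ.
Minimum at m = 0: t = λ / (4 n) = 477 / (4 × 1.46) = 81.7 nm.

81.7 nm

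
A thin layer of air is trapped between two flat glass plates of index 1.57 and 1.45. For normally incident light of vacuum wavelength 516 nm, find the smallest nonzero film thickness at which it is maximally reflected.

Ray reflecting at the top interface goes from n = 1.57 toward n = 1.0: no phase shift.
At the lower boundary (n = 1.0 to n = 1.45) the reflected ray undergoes a half-wave phase shift.
Net: one phase inversion between the two reflected rays.
For bright reflection here: 2 n t = (m + ½) λ.
Minimum at m = 0: t = λ / (4 n) = 516 / (4 × 1.0) = 129 nm.

129 nm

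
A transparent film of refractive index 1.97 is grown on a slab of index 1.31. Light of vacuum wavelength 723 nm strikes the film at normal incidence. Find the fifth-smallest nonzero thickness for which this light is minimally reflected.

918 nm

Ray reflecting at the top interface goes from n = 1.0 toward n = 1.97: a half-wave phase shift.
Ray reflecting at the bottom interface goes from n = 1.97 toward n = 1.31: no phase shift.
The two reflections differ by half a wavelength.
So the condition for destructive reflection is 2 n t = m λ.
The fifth-smallest nonzero thickness corresponds to m = 5: t = m λ / (2 n) = 5.00 × 723 / (2 × 1.97) = 918 nm.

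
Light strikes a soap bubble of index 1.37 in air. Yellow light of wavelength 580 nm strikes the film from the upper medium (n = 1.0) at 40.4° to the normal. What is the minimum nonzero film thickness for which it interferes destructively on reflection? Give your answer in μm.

Ray reflecting at the top interface goes from n = 1.0 toward n = 1.37: a half-wave phase shift.
Ray reflecting at the bottom interface goes from n = 1.37 toward n = 1.0: no phase shift.
Net: one phase inversion between the two reflected rays.
With one net inversion, destructive interference in reflection requires 2 n t cos θ_r = m λ.
Snell's law: 1.0 sin 40.4° = 1.37 sin θ_r → sin θ_r = 0.473, cos θ_r = 0.881.
Minimum nonzero at m = 1: t = λ / (2 n cos θ_r) = 580 / (2 × 1.37 × 0.881) = 240 nm.

0.240 μm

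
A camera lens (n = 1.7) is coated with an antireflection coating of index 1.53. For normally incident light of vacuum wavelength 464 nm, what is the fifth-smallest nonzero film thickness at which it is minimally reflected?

682 nm

Ray reflecting at the top interface goes from n = 1.0 toward n = 1.53: a half-wave phase shift.
At the lower boundary (n = 1.53 to n = 1.7) the reflected ray undergoes a half-wave phase shift.
The two reflections carry the same phase change, so no net offset.
For dark reflection here: 2 n t = (m + ½) λ.
The fifth-smallest nonzero thickness corresponds to m = 4: t = (m + ½) λ / (2 n) = 4.50 × 464 / (2 × 1.53) = 682 nm.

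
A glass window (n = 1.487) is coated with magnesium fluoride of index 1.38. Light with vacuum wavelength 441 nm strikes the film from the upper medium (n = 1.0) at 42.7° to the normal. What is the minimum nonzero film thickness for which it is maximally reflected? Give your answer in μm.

Ray reflecting at the top interface goes from n = 1.0 toward n = 1.38: a half-wave phase shift.
Bottom surface (1.38 → 1.487): reflection off a higher-index medium gives a half-wave phase shift.
The two reflections carry the same phase change, so no net offset.
For maximum reflection here: 2 n t cos θ_r = m λ.
Snell's law: 1.0 sin 42.7° = 1.38 sin θ_r → sin θ_r = 0.491, cos θ_r = 0.871.
Minimum nonzero at m = 1: t = λ / (2 n cos θ_r) = 441 / (2 × 1.38 × 0.871) = 183 nm.

0.183 μm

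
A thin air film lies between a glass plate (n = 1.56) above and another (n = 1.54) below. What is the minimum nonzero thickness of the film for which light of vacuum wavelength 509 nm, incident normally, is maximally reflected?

Ray reflecting at the top interface goes from n = 1.56 toward n = 1.0: no phase shift.
At the lower boundary (n = 1.0 to n = 1.54) the reflected ray undergoes a half-wave phase shift.
Net: one phase inversion between the two reflected rays.
So the condition for constructive reflection is 2 n t = (m + ½) λ.
Minimum at m = 0: t = λ / (4 n) = 509 / (4 × 1.0) = 127 nm.

127 nm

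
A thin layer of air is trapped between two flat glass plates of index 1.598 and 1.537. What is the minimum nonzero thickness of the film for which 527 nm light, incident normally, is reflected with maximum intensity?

132 nm

At the upper boundary (n = 1.598 to n = 1.0) the reflected ray undergoes no phase shift.
At the lower boundary (n = 1.0 to n = 1.537) the reflected ray undergoes a half-wave phase shift.
Net: one phase inversion between the two reflected rays.
So the condition for constructive reflection is 2 n t = (m + ½) λ.
Minimum at m = 0: t = λ / (4 n) = 527 / (4 × 1.0) = 132 nm.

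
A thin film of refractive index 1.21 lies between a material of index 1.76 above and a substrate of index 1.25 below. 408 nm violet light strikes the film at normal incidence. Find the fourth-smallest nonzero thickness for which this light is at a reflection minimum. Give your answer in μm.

0.674 μm

Ray reflecting at the top interface goes from n = 1.76 toward n = 1.21: no phase shift.
Bottom surface (1.21 → 1.25): reflection off a higher-index medium gives a half-wave phase shift.
The two reflections differ by half a wavelength.
So the condition for destructive reflection is 2 n t = m λ.
The fourth-smallest nonzero thickness corresponds to m = 4: t = m λ / (2 n) = 4.00 × 408 / (2 × 1.21) = 674 nm.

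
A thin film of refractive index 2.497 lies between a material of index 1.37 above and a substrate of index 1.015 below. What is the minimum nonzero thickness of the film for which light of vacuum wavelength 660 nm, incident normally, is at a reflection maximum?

Top surface (1.37 → 2.497): reflection off a higher-index medium gives a half-wave phase shift.
Ray reflecting at the bottom interface goes from n = 2.497 toward n = 1.015: no phase shift.
Net: one phase inversion between the two reflected rays.
For maximum reflection here: 2 n t = (m + ½) λ.
Minimum at m = 0: t = λ / (4 n) = 660 / (4 × 2.497) = 66.1 nm.

66.1 nm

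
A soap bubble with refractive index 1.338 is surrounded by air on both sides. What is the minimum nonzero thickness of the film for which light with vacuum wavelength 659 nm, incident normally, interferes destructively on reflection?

Top surface (1.0 → 1.338): reflection off a higher-index medium gives a half-wave phase shift.
At the lower boundary (n = 1.338 to n = 1.0) the reflected ray undergoes no phase shift.
Net: one phase inversion between the two reflected rays.
For weak reflection here: 2 n t = m λ.
Minimum nonzero at m = 1: t = λ / (2 n) = 659 / (2 × 1.338) = 246 nm.

246 nm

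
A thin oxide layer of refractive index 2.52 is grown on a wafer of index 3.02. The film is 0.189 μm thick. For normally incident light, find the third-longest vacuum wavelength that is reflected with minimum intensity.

Top surface (1.0 → 2.52): reflection off a higher-index medium gives a half-wave phase shift.
At the lower boundary (n = 2.52 to n = 3.02) the reflected ray undergoes a half-wave phase shift.
Net: no relative phase inversion (both shifts match).
With no net inversion, destructive interference in reflection requires 2 n t = (m + ½) λ.
λ = 2 n t / (m + ½). The third-longest wavelength is m = 2: λ = 2 × 2.52 × 189 / 2.50 = 381 nm.

381 nm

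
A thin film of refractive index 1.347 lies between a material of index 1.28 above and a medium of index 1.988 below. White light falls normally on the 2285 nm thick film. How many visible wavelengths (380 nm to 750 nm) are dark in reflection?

At the upper boundary (n = 1.28 to n = 1.347) the reflected ray undergoes a half-wave phase shift.
Ray reflecting at the bottom interface goes from n = 1.347 toward n = 1.988: a half-wave phase shift.
The two reflections carry the same phase change, so no net offset.
For weak reflection here: 2 n t = (m + ½) λ.
λ = 2 n t / (m + ½) = 6156 / (m + ½) nm.
m=7: 821 nm (IR); m=8: 724 nm (visible); m=9: 648 nm (visible); m=10: 586 nm (visible); m=11: 535 nm (visible); m=12: 492 nm (visible); m=13: 456 nm (visible); m=14: 425 nm (visible); m=15: 397 nm (visible); m=16: 373 nm (UV).

8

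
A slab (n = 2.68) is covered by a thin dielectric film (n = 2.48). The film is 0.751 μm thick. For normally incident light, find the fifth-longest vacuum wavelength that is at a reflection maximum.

745 nm

Ray reflecting at the top interface goes from n = 1.0 toward n = 2.48: a half-wave phase shift.
Bottom surface (2.48 → 2.68): reflection off a higher-index medium gives a half-wave phase shift.
Net: no relative phase inversion (both shifts match).
For strong reflection here: 2 n t = m λ.
λ = 2 n t / m. The fifth-longest wavelength is m = 5: λ = 2 × 2.48 × 751 / 5.00 = 745 nm.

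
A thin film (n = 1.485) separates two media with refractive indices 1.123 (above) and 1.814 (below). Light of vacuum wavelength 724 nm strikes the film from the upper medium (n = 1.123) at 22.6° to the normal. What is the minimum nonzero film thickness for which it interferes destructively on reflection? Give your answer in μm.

At the upper boundary (n = 1.123 to n = 1.485) the reflected ray undergoes a half-wave phase shift.
At the lower boundary (n = 1.485 to n = 1.814) the reflected ray undergoes a half-wave phase shift.
The two reflections carry the same phase change, so no net offset.
So the condition for destructive reflection is 2 n t cos θ_r = (m + ½) λ.
Snell's law: 1.123 sin 22.6° = 1.485 sin θ_r → sin θ_r = 0.291, cos θ_r = 0.957.
Minimum at m = 0: t = λ / (4 n cos θ_r) = 724 / (4 × 1.485 × 0.957) = 127 nm.

0.127 μm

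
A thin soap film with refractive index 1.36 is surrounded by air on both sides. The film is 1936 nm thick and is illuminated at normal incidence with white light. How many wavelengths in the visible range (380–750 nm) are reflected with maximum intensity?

7

At the upper boundary (n = 1.0 to n = 1.36) the reflected ray undergoes a half-wave phase shift.
At the lower boundary (n = 1.36 to n = 1.0) the reflected ray undergoes no phase shift.
The two reflections differ by half a wavelength.
With one net inversion, constructive interference in reflection requires 2 n t = (m + ½) λ.
λ = 2 n t / (m + ½) = 5266 / (m + ½) nm.
m=6: 810 nm (IR); m=7: 702 nm (visible); m=8: 620 nm (visible); m=9: 554 nm (visible); m=10: 502 nm (visible); m=11: 458 nm (visible); m=12: 421 nm (visible); m=13: 390 nm (visible); m=14: 363 nm (UV).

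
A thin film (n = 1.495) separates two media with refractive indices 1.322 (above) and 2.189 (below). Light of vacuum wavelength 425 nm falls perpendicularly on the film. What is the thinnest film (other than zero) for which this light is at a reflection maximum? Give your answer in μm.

At the upper boundary (n = 1.322 to n = 1.495) the reflected ray undergoes a half-wave phase shift.
Bottom surface (1.495 → 2.189): reflection off a higher-index medium gives a half-wave phase shift.
The two reflections carry the same phase change, so no net offset.
So the condition for constructive reflection is 2 n t = m λ.
Minimum nonzero at m = 1: t = λ / (2 n) = 425 / (2 × 1.495) = 142 nm.

0.142 μm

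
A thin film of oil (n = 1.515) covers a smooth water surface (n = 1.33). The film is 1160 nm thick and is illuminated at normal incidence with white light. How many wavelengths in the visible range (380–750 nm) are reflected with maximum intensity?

At the upper boundary (n = 1.0 to n = 1.515) the reflected ray undergoes a half-wave phase shift.
Bottom surface (1.515 → 1.33): reflection off a lower-index medium gives no phase shift.
Net: one phase inversion between the two reflected rays.
So the condition for constructive reflection is 2 n t = (m + ½) λ.
λ = 2 n t / (m + ½) = 3515 / (m + ½) nm.
m=4: 781 nm (IR); m=5: 639 nm (visible); m=6: 541 nm (visible); m=7: 469 nm (visible); m=8: 414 nm (visible); m=9: 370 nm (UV).

4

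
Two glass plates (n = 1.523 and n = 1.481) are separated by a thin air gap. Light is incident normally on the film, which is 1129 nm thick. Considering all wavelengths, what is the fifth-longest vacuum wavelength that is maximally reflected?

502 nm

At the upper boundary (n = 1.523 to n = 1.0) the reflected ray undergoes no phase shift.
Ray reflecting at the bottom interface goes from n = 1.0 toward n = 1.481: a half-wave phase shift.
Exactly one π shift → a net half-wave offset.
With one net inversion, constructive interference in reflection requires 2 n t = (m + ½) λ.
λ = 2 n t / (m + ½). The fifth-longest wavelength is m = 4: λ = 2 × 1.0 × 1129 / 4.50 = 502 nm.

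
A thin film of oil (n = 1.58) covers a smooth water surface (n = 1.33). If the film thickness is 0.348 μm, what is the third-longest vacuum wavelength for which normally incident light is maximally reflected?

440 nm

Top surface (1.0 → 1.58): reflection off a higher-index medium gives a half-wave phase shift.
Ray reflecting at the bottom interface goes from n = 1.58 toward n = 1.33: no phase shift.
Exactly one π shift → a net half-wave offset.
So the condition for constructive reflection is 2 n t = (m + ½) λ.
λ = 2 n t / (m + ½). The third-longest wavelength is m = 2: λ = 2 × 1.58 × 348 / 2.50 = 440 nm.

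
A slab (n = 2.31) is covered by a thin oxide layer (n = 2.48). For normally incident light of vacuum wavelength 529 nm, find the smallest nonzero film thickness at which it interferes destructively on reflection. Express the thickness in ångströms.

At the upper boundary (n = 1.0 to n = 2.48) the reflected ray undergoes a half-wave phase shift.
Ray reflecting at the bottom interface goes from n = 2.48 toward n = 2.31: no phase shift.
Exactly one π shift → a net half-wave offset.
With one net inversion, destructive interference in reflection requires 2 n t = m λ.
Minimum nonzero at m = 1: t = λ / (2 n) = 529 / (2 × 2.48) = 107 nm.

1067 Å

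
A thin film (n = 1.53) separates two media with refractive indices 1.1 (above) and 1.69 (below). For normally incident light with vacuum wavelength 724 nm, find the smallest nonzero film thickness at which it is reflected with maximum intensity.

237 nm

At the upper boundary (n = 1.1 to n = 1.53) the reflected ray undergoes a half-wave phase shift.
Bottom surface (1.53 → 1.69): reflection off a higher-index medium gives a half-wave phase shift.
Zero or two π shifts → no net half-wave offset.
So the condition for constructive reflection is 2 n t = m λ.
Minimum nonzero at m = 1: t = λ / (2 n) = 724 / (2 × 1.53) = 237 nm.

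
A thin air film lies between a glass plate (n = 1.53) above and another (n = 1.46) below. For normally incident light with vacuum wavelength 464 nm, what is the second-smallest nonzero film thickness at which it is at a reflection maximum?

348 nm

Top surface (1.53 → 1.0): reflection off a lower-index medium gives no phase shift.
At the lower boundary (n = 1.0 to n = 1.46) the reflected ray undergoes a half-wave phase shift.
The two reflections differ by half a wavelength.
With one net inversion, constructive interference in reflection requires 2 n t = (m + ½) λ.
The second-smallest nonzero thickness corresponds to m = 1: t = (m + ½) λ / (2 n) = 1.50 × 464 / (2 × 1.0) = 348 nm.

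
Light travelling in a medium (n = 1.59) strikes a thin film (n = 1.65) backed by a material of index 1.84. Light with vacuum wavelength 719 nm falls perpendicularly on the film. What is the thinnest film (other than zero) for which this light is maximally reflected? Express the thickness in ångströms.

2179 Å

Ray reflecting at the top interface goes from n = 1.59 toward n = 1.65: a half-wave phase shift.
At the lower boundary (n = 1.65 to n = 1.84) the reflected ray undergoes a half-wave phase shift.
The two reflections carry the same phase change, so no net offset.
For bright reflection here: 2 n t = m λ.
Minimum nonzero at m = 1: t = λ / (2 n) = 719 / (2 × 1.65) = 218 nm.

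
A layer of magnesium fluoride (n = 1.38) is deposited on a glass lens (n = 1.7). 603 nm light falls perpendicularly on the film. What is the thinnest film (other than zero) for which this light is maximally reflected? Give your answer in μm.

Top surface (1.0 → 1.38): reflection off a higher-index medium gives a half-wave phase shift.
Ray reflecting at the bottom interface goes from n = 1.38 toward n = 1.7: a half-wave phase shift.
The two reflections carry the same phase change, so no net offset.
So the condition for constructive reflection is 2 n t = m λ.
Minimum nonzero at m = 1: t = λ / (2 n) = 603 / (2 × 1.38) = 218 nm.

0.218 μm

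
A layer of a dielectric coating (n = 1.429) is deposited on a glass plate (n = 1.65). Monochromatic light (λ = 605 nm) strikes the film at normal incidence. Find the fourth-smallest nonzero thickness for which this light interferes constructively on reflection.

Ray reflecting at the top interface goes from n = 1.0 toward n = 1.429: a half-wave phase shift.
Ray reflecting at the bottom interface goes from n = 1.429 toward n = 1.65: a half-wave phase shift.
The two reflections carry the same phase change, so no net offset.
So the condition for constructive reflection is 2 n t = m λ.
The fourth-smallest nonzero thickness corresponds to m = 4: t = m λ / (2 n) = 4.00 × 605 / (2 × 1.429) = 847 nm.

847 nm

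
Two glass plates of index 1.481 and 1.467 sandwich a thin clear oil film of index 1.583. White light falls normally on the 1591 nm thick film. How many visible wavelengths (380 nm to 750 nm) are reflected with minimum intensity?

7

Top surface (1.481 → 1.583): reflection off a higher-index medium gives a half-wave phase shift.
At the lower boundary (n = 1.583 to n = 1.467) the reflected ray undergoes no phase shift.
Exactly one π shift → a net half-wave offset.
So the condition for destructive reflection is 2 n t = m λ.
λ = 2 n t / m = 5037 / m nm.
m=6: 840 nm (IR); m=7: 720 nm (visible); m=8: 630 nm (visible); m=9: 560 nm (visible); m=10: 504 nm (visible); m=11: 458 nm (visible); m=12: 420 nm (visible); m=13: 387 nm (visible); m=14: 360 nm (UV).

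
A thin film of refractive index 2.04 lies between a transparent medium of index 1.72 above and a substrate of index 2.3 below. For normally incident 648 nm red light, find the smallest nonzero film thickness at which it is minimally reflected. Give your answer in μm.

0.0794 μm

Ray reflecting at the top interface goes from n = 1.72 toward n = 2.04: a half-wave phase shift.
Ray reflecting at the bottom interface goes from n = 2.04 toward n = 2.3: a half-wave phase shift.
The two reflections carry the same phase change, so no net offset.
So the condition for destructive reflection is 2 n t = (m + ½) λ.
Minimum at m = 0: t = λ / (4 n) = 648 / (4 × 2.04) = 79.4 nm.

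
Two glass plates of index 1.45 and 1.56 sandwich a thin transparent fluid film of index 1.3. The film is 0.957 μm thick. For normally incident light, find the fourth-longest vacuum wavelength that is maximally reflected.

711 nm

Top surface (1.45 → 1.3): reflection off a lower-index medium gives no phase shift.
At the lower boundary (n = 1.3 to n = 1.56) the reflected ray undergoes a half-wave phase shift.
The two reflections differ by half a wavelength.
With one net inversion, constructive interference in reflection requires 2 n t = (m + ½) λ.
λ = 2 n t / (m + ½). The fourth-longest wavelength is m = 3: λ = 2 × 1.3 × 957 / 3.50 = 711 nm.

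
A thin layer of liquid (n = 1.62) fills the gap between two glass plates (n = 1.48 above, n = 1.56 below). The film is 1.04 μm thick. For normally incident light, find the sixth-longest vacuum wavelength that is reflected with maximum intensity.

613 nm

Top surface (1.48 → 1.62): reflection off a higher-index medium gives a half-wave phase shift.
At the lower boundary (n = 1.62 to n = 1.56) the reflected ray undergoes no phase shift.
Exactly one π shift → a net half-wave offset.
For bright reflection here: 2 n t = (m + ½) λ.
λ = 2 n t / (m + ½). The sixth-longest wavelength is m = 5: λ = 2 × 1.62 × 1040 / 5.50 = 613 nm.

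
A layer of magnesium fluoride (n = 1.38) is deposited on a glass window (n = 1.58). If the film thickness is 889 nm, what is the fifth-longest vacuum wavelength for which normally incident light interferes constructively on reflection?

At the upper boundary (n = 1.0 to n = 1.38) the reflected ray undergoes a half-wave phase shift.
At the lower boundary (n = 1.38 to n = 1.58) the reflected ray undergoes a half-wave phase shift.
The two reflections carry the same phase change, so no net offset.
With no net inversion, constructive interference in reflection requires 2 n t = m λ.
λ = 2 n t / m. The fifth-longest wavelength is m = 5: λ = 2 × 1.38 × 889 / 5.00 = 491 nm.

491 nm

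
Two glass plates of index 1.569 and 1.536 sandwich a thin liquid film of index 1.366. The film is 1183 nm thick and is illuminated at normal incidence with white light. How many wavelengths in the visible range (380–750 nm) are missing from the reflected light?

4

Ray reflecting at the top interface goes from n = 1.569 toward n = 1.366: no phase shift.
Bottom surface (1.366 → 1.536): reflection off a higher-index medium gives a half-wave phase shift.
Exactly one π shift → a net half-wave offset.
With one net inversion, destructive interference in reflection requires 2 n t = m λ.
λ = 2 n t / m = 3232 / m nm.
m=4: 808 nm (IR); m=5: 646 nm (visible); m=6: 539 nm (visible); m=7: 462 nm (visible); m=8: 404 nm (visible); m=9: 359 nm (UV).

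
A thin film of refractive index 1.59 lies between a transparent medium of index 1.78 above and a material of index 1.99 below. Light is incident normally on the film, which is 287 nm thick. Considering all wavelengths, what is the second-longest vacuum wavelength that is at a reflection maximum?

At the upper boundary (n = 1.78 to n = 1.59) the reflected ray undergoes no phase shift.
At the lower boundary (n = 1.59 to n = 1.99) the reflected ray undergoes a half-wave phase shift.
The two reflections differ by half a wavelength.
For maximum reflection here: 2 n t = (m + ½) λ.
λ = 2 n t / (m + ½). The second-longest wavelength is m = 1: λ = 2 × 1.59 × 287 / 1.50 = 608 nm.

608 nm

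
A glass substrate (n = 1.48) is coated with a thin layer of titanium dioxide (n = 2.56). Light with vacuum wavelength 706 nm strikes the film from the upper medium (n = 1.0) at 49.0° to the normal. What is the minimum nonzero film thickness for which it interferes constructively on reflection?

Top surface (1.0 → 2.56): reflection off a higher-index medium gives a half-wave phase shift.
Bottom surface (2.56 → 1.48): reflection off a lower-index medium gives no phase shift.
The two reflections differ by half a wavelength.
With one net inversion, constructive interference in reflection requires 2 n t cos θ_r = (m + ½) λ.
Snell's law: 1.0 sin 49.0° = 2.56 sin θ_r → sin θ_r = 0.295, cos θ_r = 0.956.
Minimum at m = 0: t = λ / (4 n cos θ_r) = 706 / (4 × 2.56 × 0.956) = 72.2 nm.

72.2 nm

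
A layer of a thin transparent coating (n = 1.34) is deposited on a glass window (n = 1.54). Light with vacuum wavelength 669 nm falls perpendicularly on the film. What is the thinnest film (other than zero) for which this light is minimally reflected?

Ray reflecting at the top interface goes from n = 1.0 toward n = 1.34: a half-wave phase shift.
Ray reflecting at the bottom interface goes from n = 1.34 toward n = 1.54: a half-wave phase shift.
Net: no relative phase inversion (both shifts match).
With no net inversion, destructive interference in reflection requires 2 n t = (m + ½) λ.
Minimum at m = 0: t = λ / (4 n) = 669 / (4 × 1.34) = 125 nm.

125 nm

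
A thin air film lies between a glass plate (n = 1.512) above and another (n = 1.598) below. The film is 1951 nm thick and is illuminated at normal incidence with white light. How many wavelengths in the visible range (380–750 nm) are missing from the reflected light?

At the upper boundary (n = 1.512 to n = 1.0) the reflected ray undergoes no phase shift.
At the lower boundary (n = 1.0 to n = 1.598) the reflected ray undergoes a half-wave phase shift.
The two reflections differ by half a wavelength.
For minimum reflection here: 2 n t = m λ.
λ = 2 n t / m = 3902 / m nm.
m=5: 780 nm (IR); m=6: 650 nm (visible); m=7: 557 nm (visible); m=8: 488 nm (visible); m=9: 434 nm (visible); m=10: 390 nm (visible); m=11: 355 nm (UV).

5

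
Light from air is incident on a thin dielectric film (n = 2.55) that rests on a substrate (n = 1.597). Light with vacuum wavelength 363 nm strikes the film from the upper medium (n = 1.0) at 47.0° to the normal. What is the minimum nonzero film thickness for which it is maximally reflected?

37.1 nm

At the upper boundary (n = 1.0 to n = 2.55) the reflected ray undergoes a half-wave phase shift.
Ray reflecting at the bottom interface goes from n = 2.55 toward n = 1.597: no phase shift.
Exactly one π shift → a net half-wave offset.
With one net inversion, constructive interference in reflection requires 2 n t cos θ_r = (m + ½) λ.
Snell's law: 1.0 sin 47.0° = 2.55 sin θ_r → sin θ_r = 0.287, cos θ_r = 0.958.
Minimum at m = 0: t = λ / (4 n cos θ_r) = 363 / (4 × 2.55 × 0.958) = 37.1 nm.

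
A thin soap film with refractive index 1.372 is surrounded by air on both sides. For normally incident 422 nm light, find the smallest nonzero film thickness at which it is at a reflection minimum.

Top surface (1.0 → 1.372): reflection off a higher-index medium gives a half-wave phase shift.
Ray reflecting at the bottom interface goes from n = 1.372 toward n = 1.0: no phase shift.
Net: one phase inversion between the two reflected rays.
With one net inversion, destructive interference in reflection requires 2 n t = m λ.
Minimum nonzero at m = 1: t = λ / (2 n) = 422 / (2 × 1.372) = 154 nm.

154 nm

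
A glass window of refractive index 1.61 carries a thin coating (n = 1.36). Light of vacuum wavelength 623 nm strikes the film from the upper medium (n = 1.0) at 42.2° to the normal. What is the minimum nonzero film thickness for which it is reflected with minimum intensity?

Top surface (1.0 → 1.36): reflection off a higher-index medium gives a half-wave phase shift.
Bottom surface (1.36 → 1.61): reflection off a higher-index medium gives a half-wave phase shift.
The two reflections carry the same phase change, so no net offset.
So the condition for destructive reflection is 2 n t cos θ_r = (m + ½) λ.
Snell's law: 1.0 sin 42.2° = 1.36 sin θ_r → sin θ_r = 0.494, cos θ_r = 0.870.
Minimum at m = 0: t = λ / (4 n cos θ_r) = 623 / (4 × 1.36 × 0.870) = 132 nm.

132 nm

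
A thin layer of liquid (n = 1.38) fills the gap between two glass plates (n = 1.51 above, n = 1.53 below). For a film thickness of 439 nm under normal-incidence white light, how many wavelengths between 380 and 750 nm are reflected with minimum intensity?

Top surface (1.51 → 1.38): reflection off a lower-index medium gives no phase shift.
Bottom surface (1.38 → 1.53): reflection off a higher-index medium gives a half-wave phase shift.
Exactly one π shift → a net half-wave offset.
So the condition for destructive reflection is 2 n t = m λ.
λ = 2 n t / m = 1212 / m nm.
m=1: 1212 nm (IR); m=2: 606 nm (visible); m=3: 404 nm (visible); m=4: 303 nm (UV).

2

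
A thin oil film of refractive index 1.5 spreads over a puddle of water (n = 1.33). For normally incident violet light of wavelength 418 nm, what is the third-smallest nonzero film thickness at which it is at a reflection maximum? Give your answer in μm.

At the upper boundary (n = 1.0 to n = 1.5) the reflected ray undergoes a half-wave phase shift.
Ray reflecting at the bottom interface goes from n = 1.5 toward n = 1.33: no phase shift.
Net: one phase inversion between the two reflected rays.
So the condition for constructive reflection is 2 n t = (m + ½) λ.
The third-smallest nonzero thickness corresponds to m = 2: t = (m + ½) λ / (2 n) = 2.50 × 418 / (2 × 1.5) = 348 nm.

0.348 μm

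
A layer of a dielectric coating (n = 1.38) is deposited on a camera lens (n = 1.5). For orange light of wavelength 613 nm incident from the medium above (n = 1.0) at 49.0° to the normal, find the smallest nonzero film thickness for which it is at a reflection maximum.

Top surface (1.0 → 1.38): reflection off a higher-index medium gives a half-wave phase shift.
At the lower boundary (n = 1.38 to n = 1.5) the reflected ray undergoes a half-wave phase shift.
The two reflections carry the same phase change, so no net offset.
So the condition for constructive reflection is 2 n t cos θ_r = m λ.
Snell's law: 1.0 sin 49.0° = 1.38 sin θ_r → sin θ_r = 0.547, cos θ_r = 0.837.
Minimum nonzero at m = 1: t = λ / (2 n cos θ_r) = 613 / (2 × 1.38 × 0.837) = 265 nm.

265 nm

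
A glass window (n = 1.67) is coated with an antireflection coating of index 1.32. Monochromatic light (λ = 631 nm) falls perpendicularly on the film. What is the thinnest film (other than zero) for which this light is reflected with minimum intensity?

Top surface (1.0 → 1.32): reflection off a higher-index medium gives a half-wave phase shift.
At the lower boundary (n = 1.32 to n = 1.67) the reflected ray undergoes a half-wave phase shift.
Zero or two π shifts → no net half-wave offset.
With no net inversion, destructive interference in reflection requires 2 n t = (m + ½) λ.
Minimum at m = 0: t = λ / (4 n) = 631 / (4 × 1.32) = 120 nm.

120 nm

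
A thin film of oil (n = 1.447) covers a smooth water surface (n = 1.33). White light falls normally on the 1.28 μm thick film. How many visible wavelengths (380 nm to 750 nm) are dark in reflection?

Ray reflecting at the top interface goes from n = 1.0 toward n = 1.447: a half-wave phase shift.
Ray reflecting at the bottom interface goes from n = 1.447 toward n = 1.33: no phase shift.
Exactly one π shift → a net half-wave offset.
So the condition for destructive reflection is 2 n t = m λ.
λ = 2 n t / m = 3704 / m nm.
m=4: 926 nm (IR); m=5: 741 nm (visible); m=6: 617 nm (visible); m=7: 529 nm (visible); m=8: 463 nm (visible); m=9: 412 nm (visible); m=10: 370 nm (UV).

5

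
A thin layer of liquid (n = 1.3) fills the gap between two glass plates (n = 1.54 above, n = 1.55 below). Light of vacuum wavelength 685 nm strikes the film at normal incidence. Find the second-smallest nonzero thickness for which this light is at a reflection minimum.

Ray reflecting at the top interface goes from n = 1.54 toward n = 1.3: no phase shift.
Ray reflecting at the bottom interface goes from n = 1.3 toward n = 1.55: a half-wave phase shift.
Net: one phase inversion between the two reflected rays.
So the condition for destructive reflection is 2 n t = m λ.
The second-smallest nonzero thickness corresponds to m = 2: t = m λ / (2 n) = 2.00 × 685 / (2 × 1.3) = 527 nm.

527 nm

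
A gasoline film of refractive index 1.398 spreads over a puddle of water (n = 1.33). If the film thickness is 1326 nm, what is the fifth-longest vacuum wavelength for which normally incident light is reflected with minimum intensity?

Top surface (1.0 → 1.398): reflection off a higher-index medium gives a half-wave phase shift.
At the lower boundary (n = 1.398 to n = 1.33) the reflected ray undergoes no phase shift.
Exactly one π shift → a net half-wave offset.
With one net inversion, destructive interference in reflection requires 2 n t = m λ.
λ = 2 n t / m. The fifth-longest wavelength is m = 5: λ = 2 × 1.398 × 1326 / 5.00 = 741 nm.

741 nm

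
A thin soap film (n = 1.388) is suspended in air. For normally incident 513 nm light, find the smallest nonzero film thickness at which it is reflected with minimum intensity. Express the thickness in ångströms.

Top surface (1.0 → 1.388): reflection off a higher-index medium gives a half-wave phase shift.
At the lower boundary (n = 1.388 to n = 1.0) the reflected ray undergoes no phase shift.
The two reflections differ by half a wavelength.
With one net inversion, destructive interference in reflection requires 2 n t = m λ.
Minimum nonzero at m = 1: t = λ / (2 n) = 513 / (2 × 1.388) = 185 nm.

1848 Å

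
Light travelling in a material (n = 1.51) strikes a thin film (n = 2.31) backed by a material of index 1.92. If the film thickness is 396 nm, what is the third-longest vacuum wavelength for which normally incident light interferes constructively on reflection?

732 nm

Top surface (1.51 → 2.31): reflection off a higher-index medium gives a half-wave phase shift.
Ray reflecting at the bottom interface goes from n = 2.31 toward n = 1.92: no phase shift.
Exactly one π shift → a net half-wave offset.
For bright reflection here: 2 n t = (m + ½) λ.
λ = 2 n t / (m + ½). The third-longest wavelength is m = 2: λ = 2 × 2.31 × 396 / 2.50 = 732 nm.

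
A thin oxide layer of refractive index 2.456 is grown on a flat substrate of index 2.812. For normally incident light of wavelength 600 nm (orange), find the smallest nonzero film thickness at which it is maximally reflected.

Top surface (1.0 → 2.456): reflection off a higher-index medium gives a half-wave phase shift.
Bottom surface (2.456 → 2.812): reflection off a higher-index medium gives a half-wave phase shift.
Net: no relative phase inversion (both shifts match).
For maximum reflection here: 2 n t = m λ.
Minimum nonzero at m = 1: t = λ / (2 n) = 600 / (2 × 2.456) = 122 nm.

122 nm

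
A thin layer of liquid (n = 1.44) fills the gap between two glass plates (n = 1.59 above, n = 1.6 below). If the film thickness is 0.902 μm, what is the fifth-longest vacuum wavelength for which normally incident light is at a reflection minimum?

520 nm

At the upper boundary (n = 1.59 to n = 1.44) the reflected ray undergoes no phase shift.
Bottom surface (1.44 → 1.6): reflection off a higher-index medium gives a half-wave phase shift.
The two reflections differ by half a wavelength.
With one net inversion, destructive interference in reflection requires 2 n t = m λ.
λ = 2 n t / m. The fifth-longest wavelength is m = 5: λ = 2 × 1.44 × 902 / 5.00 = 520 nm.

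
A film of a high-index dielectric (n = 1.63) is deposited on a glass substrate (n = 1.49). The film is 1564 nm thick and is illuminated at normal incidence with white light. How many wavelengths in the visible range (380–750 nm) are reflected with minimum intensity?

At the upper boundary (n = 1.0 to n = 1.63) the reflected ray undergoes a half-wave phase shift.
Ray reflecting at the bottom interface goes from n = 1.63 toward n = 1.49: no phase shift.
Net: one phase inversion between the two reflected rays.
For minimum reflection here: 2 n t = m λ.
λ = 2 n t / m = 5099 / m nm.
m=6: 850 nm (IR); m=7: 728 nm (visible); m=8: 637 nm (visible); m=9: 567 nm (visible); m=10: 510 nm (visible); m=11: 464 nm (visible); m=12: 425 nm (visible); m=13: 392 nm (visible); m=14: 364 nm (UV).

7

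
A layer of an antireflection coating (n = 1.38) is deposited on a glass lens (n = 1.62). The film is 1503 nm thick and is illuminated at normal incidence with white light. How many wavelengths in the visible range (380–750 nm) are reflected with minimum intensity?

At the upper boundary (n = 1.0 to n = 1.38) the reflected ray undergoes a half-wave phase shift.
Ray reflecting at the bottom interface goes from n = 1.38 toward n = 1.62: a half-wave phase shift.
The two reflections carry the same phase change, so no net offset.
For weak reflection here: 2 n t = (m + ½) λ.
λ = 2 n t / (m + ½) = 4148 / (m + ½) nm.
m=5: 754 nm (IR); m=6: 638 nm (visible); m=7: 553 nm (visible); m=8: 488 nm (visible); m=9: 437 nm (visible); m=10: 395 nm (visible); m=11: 361 nm (UV).

5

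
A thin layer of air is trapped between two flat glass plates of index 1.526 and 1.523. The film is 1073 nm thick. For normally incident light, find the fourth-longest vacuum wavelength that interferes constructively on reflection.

613 nm

Top surface (1.526 → 1.0): reflection off a lower-index medium gives no phase shift.
Bottom surface (1.0 → 1.523): reflection off a higher-index medium gives a half-wave phase shift.
The two reflections differ by half a wavelength.
With one net inversion, constructive interference in reflection requires 2 n t = (m + ½) λ.
λ = 2 n t / (m + ½). The fourth-longest wavelength is m = 3: λ = 2 × 1.0 × 1073 / 3.50 = 613 nm.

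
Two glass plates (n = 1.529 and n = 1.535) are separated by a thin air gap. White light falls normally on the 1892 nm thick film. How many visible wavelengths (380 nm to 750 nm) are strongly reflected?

5

At the upper boundary (n = 1.529 to n = 1.0) the reflected ray undergoes no phase shift.
Ray reflecting at the bottom interface goes from n = 1.0 toward n = 1.535: a half-wave phase shift.
The two reflections differ by half a wavelength.
So the condition for constructive reflection is 2 n t = (m + ½) λ.
λ = 2 n t / (m + ½) = 3784 / (m + ½) nm.
m=4: 841 nm (IR); m=5: 688 nm (visible); m=6: 582 nm (visible); m=7: 505 nm (visible); m=8: 445 nm (visible); m=9: 398 nm (visible); m=10: 360 nm (UV).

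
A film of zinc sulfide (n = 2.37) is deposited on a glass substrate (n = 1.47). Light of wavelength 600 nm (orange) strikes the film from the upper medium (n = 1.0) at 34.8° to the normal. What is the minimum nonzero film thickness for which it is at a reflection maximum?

65.2 nm

Ray reflecting at the top interface goes from n = 1.0 toward n = 2.37: a half-wave phase shift.
Ray reflecting at the bottom interface goes from n = 2.37 toward n = 1.47: no phase shift.
Net: one phase inversion between the two reflected rays.
For bright reflection here: 2 n t cos θ_r = (m + ½) λ.
Snell's law: 1.0 sin 34.8° = 2.37 sin θ_r → sin θ_r = 0.241, cos θ_r = 0.971.
Minimum at m = 0: t = λ / (4 n cos θ_r) = 600 / (4 × 2.37 × 0.971) = 65.2 nm.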